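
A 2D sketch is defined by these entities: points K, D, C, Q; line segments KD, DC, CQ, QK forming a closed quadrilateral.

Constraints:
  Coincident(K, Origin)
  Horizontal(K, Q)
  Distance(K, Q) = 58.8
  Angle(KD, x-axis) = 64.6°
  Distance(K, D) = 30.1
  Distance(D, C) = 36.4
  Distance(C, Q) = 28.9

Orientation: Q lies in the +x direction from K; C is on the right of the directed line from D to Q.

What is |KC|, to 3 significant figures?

30.7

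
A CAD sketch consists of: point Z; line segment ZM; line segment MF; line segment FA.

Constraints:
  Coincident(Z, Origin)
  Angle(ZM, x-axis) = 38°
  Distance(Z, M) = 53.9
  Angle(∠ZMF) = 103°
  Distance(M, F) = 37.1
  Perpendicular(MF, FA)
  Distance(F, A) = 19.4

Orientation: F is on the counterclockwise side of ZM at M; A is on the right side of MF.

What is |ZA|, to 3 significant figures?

87.2

∠ZMF = 103.0°, so MF runs at 38.0° + (180° − 103.0°) = 115° from the x-axis; with |MF| = 37.1, F = M + 37.1·(cos 115°, sin 115°) = (26.8, 66.8). The perpendicularity gives FA at right angles to MF; with |FA| = 19.4 on the right of MF, A = F + 19.4·(0.906, 0.423) = (44.4, 75.0). Then |ZA| = |A − Z| = 87.2.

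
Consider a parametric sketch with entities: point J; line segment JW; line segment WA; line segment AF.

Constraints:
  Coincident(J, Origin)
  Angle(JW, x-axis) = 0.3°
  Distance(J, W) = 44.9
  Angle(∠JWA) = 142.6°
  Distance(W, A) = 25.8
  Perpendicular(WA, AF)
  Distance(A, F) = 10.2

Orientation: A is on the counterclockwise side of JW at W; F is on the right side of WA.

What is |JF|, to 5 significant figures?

71.990

∠JWA = 142.6°, so WA runs at 0.3° + (180° − 142.6°) = 37.700° from the x-axis; with |WA| = 25.8, A = W + 25.8·(cos 37.700°, sin 37.700°) = (65.313, 16.012). WA is perpendicular to AF; with |AF| = 10.2 on the right of WA, F = A + 10.2·(0.61153, -0.79122) = (71.551, 7.9420). Then |JF| = |F − J| = 71.990.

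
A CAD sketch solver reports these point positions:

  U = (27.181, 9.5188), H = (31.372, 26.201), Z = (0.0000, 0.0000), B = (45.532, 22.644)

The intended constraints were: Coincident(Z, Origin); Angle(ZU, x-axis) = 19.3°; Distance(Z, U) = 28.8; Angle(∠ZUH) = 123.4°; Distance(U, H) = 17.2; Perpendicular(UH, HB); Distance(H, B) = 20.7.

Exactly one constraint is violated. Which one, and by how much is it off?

Distance(H, B) = 20.7 — off by 6.10.

Z = (0.00, 0.00) ✓; ZU at 19.30° ✓; |ZU| = 28.80 ✓; ∠ZUH = 123.4° ✓; |UH| = 17.20 ✓; ∠(UH, HB) = 90.00° ✓; |HB| = 14.60 ✗.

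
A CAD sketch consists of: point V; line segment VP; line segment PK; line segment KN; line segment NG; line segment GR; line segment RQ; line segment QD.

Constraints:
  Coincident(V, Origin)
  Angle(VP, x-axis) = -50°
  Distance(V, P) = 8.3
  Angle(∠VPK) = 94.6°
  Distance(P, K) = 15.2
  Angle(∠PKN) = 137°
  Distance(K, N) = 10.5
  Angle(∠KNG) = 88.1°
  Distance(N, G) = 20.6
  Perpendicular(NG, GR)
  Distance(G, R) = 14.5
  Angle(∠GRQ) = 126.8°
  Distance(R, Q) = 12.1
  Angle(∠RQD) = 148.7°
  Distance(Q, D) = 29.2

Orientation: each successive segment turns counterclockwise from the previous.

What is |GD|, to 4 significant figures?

45.87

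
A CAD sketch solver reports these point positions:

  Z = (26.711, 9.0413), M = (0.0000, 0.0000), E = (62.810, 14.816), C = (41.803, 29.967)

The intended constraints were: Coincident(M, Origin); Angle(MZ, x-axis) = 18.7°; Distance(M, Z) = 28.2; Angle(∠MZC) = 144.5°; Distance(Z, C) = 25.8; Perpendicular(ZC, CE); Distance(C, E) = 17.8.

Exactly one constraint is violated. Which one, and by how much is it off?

Distance(C, E) = 17.8 — off by 8.10.

M = (0.00, 0.00) ✓; MZ at 18.70° ✓; |MZ| = 28.20 ✓; ∠MZC = 144.5° ✓; |ZC| = 25.80 ✓; ∠(ZC, CE) = 90.00° ✓; |CE| = 25.90 ✗.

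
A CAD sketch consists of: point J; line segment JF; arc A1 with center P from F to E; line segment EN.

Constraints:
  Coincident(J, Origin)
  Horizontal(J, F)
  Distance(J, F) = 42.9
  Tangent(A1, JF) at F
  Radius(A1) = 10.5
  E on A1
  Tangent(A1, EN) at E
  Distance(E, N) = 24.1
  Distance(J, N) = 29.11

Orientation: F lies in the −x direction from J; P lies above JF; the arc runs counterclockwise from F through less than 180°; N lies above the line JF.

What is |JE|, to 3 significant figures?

35.1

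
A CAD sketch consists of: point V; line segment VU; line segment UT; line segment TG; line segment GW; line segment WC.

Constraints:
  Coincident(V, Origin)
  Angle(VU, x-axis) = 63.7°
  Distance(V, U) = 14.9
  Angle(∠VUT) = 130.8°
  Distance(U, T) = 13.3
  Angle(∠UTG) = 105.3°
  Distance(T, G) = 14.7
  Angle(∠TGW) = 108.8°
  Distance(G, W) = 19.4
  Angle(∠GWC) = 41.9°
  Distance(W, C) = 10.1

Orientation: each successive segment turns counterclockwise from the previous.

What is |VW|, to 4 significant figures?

17.54

V is at the origin; VU runs at 63.7° with length 14.9, so U = (6.602, 13.36). ∠VUT = 130.8° gives UT at 112.9° from the x-axis; with |UT| = 13.3, T = (1.426, 25.61). ∠UTG = 105.3° gives TG at -172.4° from the x-axis; with |TG| = 14.7, G = (-13.14, 23.67). ∠TGW = 108.8° gives GW at -101.2° from the x-axis; with |GW| = 19.4, W = (-16.91, 4.635). Then |VW| = |W − V| = 17.54.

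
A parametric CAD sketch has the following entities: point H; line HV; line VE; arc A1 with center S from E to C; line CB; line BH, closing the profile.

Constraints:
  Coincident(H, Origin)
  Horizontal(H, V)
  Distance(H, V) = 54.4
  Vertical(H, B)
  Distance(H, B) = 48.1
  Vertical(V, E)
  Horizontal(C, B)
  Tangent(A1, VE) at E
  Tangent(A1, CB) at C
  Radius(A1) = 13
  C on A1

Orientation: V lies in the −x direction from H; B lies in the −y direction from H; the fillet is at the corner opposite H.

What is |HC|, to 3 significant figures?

63.5

H is at the origin; HV is horizontal with |HV| = 54.4 and V on the −x side, so V = (-54.4, 0.00). HB is vertical with |HB| = 48.1 and B on the −y side, so B = (0.00, -48.1). The virtual corner opposite H is at (-54.4, -48.1). A1 meets VE tangentially, so SE is at right angles to VE and tangency of A1 to CB means the radius SC is perpendicular to CB, with radius 13.0, so the center S sits 13.0 in from both sides at S = (-41.4, -35.1). That places the tangent points at E = (-54.4, -35.1) on VE and C = (-41.4, -48.1) on CB. Then |HC| = |C − H| = 63.5.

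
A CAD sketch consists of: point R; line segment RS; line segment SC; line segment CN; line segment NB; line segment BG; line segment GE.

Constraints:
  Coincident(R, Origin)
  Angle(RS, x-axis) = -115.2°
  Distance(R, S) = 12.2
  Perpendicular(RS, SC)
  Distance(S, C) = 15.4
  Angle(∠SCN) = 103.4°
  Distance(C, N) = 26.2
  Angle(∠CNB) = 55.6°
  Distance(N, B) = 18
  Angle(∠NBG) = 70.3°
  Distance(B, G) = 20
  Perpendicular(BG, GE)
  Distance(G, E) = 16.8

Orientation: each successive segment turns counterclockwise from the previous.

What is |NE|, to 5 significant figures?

13.933

R is at the origin; RS runs at -115.2° with length 12.2, so S = (-5.1945, -11.039). RS is perpendicular to SC, so SC runs at -25.200°; with |SC| = 15.4, C = (8.7398, -17.596). ∠SCN = 103.4° gives CN at 51.400° from the x-axis; with |CN| = 26.2, N = (25.085, 2.8799). ∠CNB = 55.6° gives NB at 175.80° from the x-axis; with |NB| = 18.0, B = (7.1338, 4.1982). ∠NBG = 70.3° gives BG at -74.500° from the x-axis; with |BG| = 20.0, G = (12.479, -15.074). BG ⟂ GE, so GE runs at 15.500°; with |GE| = 16.8, E = (28.668, -10.585). Then |NE| = |E − N| = 13.933.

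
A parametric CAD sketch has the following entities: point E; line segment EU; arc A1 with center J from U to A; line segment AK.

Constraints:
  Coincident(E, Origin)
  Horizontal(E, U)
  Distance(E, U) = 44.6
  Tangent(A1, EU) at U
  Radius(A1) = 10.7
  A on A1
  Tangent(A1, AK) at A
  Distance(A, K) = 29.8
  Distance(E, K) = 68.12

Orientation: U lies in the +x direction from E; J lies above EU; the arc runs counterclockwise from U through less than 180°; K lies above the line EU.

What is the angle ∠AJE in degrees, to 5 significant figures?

167.87°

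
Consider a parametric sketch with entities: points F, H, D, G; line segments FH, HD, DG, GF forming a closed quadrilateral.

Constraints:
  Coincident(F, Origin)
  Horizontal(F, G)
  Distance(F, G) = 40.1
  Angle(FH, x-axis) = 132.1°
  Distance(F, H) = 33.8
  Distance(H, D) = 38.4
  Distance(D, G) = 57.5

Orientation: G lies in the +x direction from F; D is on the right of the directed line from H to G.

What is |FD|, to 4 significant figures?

20.43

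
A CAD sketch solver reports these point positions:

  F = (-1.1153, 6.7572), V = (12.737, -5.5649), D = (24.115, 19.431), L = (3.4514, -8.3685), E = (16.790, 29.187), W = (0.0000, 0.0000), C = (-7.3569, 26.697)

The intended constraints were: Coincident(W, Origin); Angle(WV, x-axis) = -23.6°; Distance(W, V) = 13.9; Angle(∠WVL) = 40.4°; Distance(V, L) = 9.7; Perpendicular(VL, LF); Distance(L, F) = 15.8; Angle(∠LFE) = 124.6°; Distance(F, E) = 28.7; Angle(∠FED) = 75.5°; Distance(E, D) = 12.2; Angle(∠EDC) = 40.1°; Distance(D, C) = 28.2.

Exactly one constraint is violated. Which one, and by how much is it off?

Distance(D, C) = 28.2 — off by 4.10.

W = (0.00, 0.00) ✓; WV at -23.60° ✓; |WV| = 13.90 ✓; ∠WVL = 40.40° ✓; |VL| = 9.700 ✓; ∠(VL, LF) = 90.00° ✓; |LF| = 15.80 ✓; ∠LFE = 124.6° ✓; |FE| = 28.70 ✓; ∠FED = 75.50° ✓; |ED| = 12.20 ✓; ∠EDC = 40.10° ✓; |DC| = 32.30 ✗.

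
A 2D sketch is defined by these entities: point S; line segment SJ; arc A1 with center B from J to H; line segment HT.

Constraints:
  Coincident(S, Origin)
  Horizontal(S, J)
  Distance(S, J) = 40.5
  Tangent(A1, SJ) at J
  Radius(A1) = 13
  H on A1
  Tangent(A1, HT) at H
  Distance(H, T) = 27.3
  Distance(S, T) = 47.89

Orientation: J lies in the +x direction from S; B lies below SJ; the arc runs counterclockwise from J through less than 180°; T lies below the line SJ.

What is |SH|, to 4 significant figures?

30.24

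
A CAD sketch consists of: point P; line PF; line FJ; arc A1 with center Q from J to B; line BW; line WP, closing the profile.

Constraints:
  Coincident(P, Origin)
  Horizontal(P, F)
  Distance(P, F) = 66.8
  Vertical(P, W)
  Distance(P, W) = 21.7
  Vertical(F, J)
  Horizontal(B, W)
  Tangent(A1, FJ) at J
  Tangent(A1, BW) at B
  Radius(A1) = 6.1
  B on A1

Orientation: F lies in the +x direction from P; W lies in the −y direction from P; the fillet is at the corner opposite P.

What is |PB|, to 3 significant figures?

64.5

The virtual corner opposite P is at (66.8, -21.7). A1 meets FJ tangentially, so QJ is at right angles to FJ and tangency of A1 to BW means the radius QB is perpendicular to BW, with radius 6.1, so the center Q sits 6.1 in from both sides at Q = (60.7, -15.6). That places the tangent points at J = (66.8, -15.6) on FJ and B = (60.7, -21.7) on BW. Then |PB| = |B − P| = 64.5.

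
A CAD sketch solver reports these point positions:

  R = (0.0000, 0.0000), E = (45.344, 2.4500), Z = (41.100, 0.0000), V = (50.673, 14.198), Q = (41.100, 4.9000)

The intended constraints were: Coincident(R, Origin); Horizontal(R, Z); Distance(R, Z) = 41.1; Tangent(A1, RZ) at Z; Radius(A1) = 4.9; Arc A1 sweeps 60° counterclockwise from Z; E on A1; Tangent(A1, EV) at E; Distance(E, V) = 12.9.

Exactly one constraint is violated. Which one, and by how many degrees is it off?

Tangent(A1, EV) at E — off by 5.60°.

R = (0.00, 0.00) ✓; R.y = 0.00, Z.y = 0.00 ✓; |RZ| = 41.10 ✓; ∠(QZ, ZR) = 90.00° ✓; |QZ| = 4.900 ✓; bearing(Q→E) − bearing(Q→Z) = 60.00° ✓; |QE| = 4.900 ✓; ∠(QE, EV) = 84.40° ✗; |EV| = 12.90 ✓.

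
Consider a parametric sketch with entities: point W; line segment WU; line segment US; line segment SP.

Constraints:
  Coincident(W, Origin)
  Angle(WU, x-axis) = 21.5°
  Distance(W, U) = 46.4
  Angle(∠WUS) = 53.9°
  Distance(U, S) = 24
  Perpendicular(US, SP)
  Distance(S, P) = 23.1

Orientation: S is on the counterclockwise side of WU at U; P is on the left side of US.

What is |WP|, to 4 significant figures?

14.77

W is at the origin; WU runs at 21.5° with length 46.4, so U = 46.4·(cos 21.5°, sin 21.5°) = (43.17, 17.01). ∠WUS = 53.9°, so US runs at 21.5° + (180° − 53.9°) = 147.6° from the x-axis; with |US| = 24.0, S = U + 24.0·(cos 147.6°, sin 147.6°) = (22.91, 29.87). US ⟂ SP; with |SP| = 23.1 on the left of US, P = S + 23.1·(-0.5358, -0.8443) = (10.53, 10.36). Then |WP| = |P − W| = 14.77.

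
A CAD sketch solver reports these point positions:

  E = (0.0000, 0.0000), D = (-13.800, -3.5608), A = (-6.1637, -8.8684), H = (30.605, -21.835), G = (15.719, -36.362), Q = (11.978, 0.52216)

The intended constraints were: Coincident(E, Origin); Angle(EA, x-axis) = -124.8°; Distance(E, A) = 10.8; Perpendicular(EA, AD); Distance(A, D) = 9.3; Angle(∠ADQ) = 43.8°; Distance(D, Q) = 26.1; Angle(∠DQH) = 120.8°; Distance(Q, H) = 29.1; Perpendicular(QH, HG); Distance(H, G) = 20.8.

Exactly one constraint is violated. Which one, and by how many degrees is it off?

Perpendicular(QH, HG) — off by 4.50°.

E = (0.00, 0.00) ✓; EA at -124.8° ✓; |EA| = 10.80 ✓; ∠(EA, AD) = 90.00° ✓; |AD| = 9.300 ✓; ∠ADQ = 43.80° ✓; |DQ| = 26.10 ✓; ∠DQH = 120.8° ✓; |QH| = 29.10 ✓; ∠(QH, HG) = 85.50° ✗; |HG| = 20.80 ✓.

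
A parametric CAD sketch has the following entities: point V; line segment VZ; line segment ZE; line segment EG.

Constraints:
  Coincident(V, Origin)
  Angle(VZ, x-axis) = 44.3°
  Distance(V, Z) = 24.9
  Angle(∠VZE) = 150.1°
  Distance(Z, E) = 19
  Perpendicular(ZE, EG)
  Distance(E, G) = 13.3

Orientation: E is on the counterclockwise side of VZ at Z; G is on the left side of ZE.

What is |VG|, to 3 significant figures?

40.6

∠VZE = 150.1°, so ZE runs at 44.3° + (180° − 150.1°) = 74.2° from the x-axis; with |ZE| = 19.0, E = Z + 19.0·(cos 74.2°, sin 74.2°) = (23.0, 35.7). ZE ⟂ EG; with |EG| = 13.3 on the left of ZE, G = E + 13.3·(-0.962, 0.272) = (10.2, 39.3). Then |VG| = |G − V| = 40.6.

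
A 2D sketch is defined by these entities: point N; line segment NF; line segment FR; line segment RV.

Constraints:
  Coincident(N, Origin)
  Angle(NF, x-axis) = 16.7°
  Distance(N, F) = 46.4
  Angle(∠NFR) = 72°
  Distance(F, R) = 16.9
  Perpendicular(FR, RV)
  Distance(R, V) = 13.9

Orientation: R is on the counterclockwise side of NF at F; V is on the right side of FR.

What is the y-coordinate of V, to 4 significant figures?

35.14

N is at the origin; NF runs at 16.7° with length 46.4, so F = 46.4·(cos 16.7°, sin 16.7°) = (44.44, 13.33). ∠NFR = 72.0°, so FR runs at 16.7° + (180° − 72.0°) = 124.7° from the x-axis; with |FR| = 16.9, R = F + 16.9·(cos 124.7°, sin 124.7°) = (34.82, 27.23). The perpendicularity gives RV at right angles to FR; with |RV| = 13.9 on the right of FR, V = R + 13.9·(0.8221, 0.5693) = (46.25, 35.14). So V.y = 35.14.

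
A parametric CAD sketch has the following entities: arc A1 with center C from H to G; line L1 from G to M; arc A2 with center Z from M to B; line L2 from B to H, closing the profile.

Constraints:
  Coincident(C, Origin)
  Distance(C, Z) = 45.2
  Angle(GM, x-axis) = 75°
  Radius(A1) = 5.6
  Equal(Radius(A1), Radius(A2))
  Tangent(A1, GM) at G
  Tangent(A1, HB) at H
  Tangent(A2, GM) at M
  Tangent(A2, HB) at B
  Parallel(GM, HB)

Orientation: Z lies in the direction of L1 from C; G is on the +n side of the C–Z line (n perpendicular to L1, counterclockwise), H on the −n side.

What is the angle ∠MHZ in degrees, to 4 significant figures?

6.854°

The slot axis is L1's direction at 75.0°, so u = (cos 75.0°, sin 75.0°) = (0.2588, 0.9659) and n = (−sin 75.0°, cos 75.0°) = (-0.9659, 0.2588). C is at the origin and Z lies 45.2 along u from C, so Z = 45.2·u = (11.70, 43.66). Tangency of A1 to both parallel lines with radius 5.6 puts G and H at C ± 5.6·n: G = (-5.409, 1.449), H = (5.409, -1.449). Equal radii place M and B the same way about Z: M = Z + 5.6·n = (6.289, 45.11), B = Z − 5.6·n = (17.11, 42.21). Then cos ∠MHZ = HM·HZ / (|HM||HZ|), giving 6.854°.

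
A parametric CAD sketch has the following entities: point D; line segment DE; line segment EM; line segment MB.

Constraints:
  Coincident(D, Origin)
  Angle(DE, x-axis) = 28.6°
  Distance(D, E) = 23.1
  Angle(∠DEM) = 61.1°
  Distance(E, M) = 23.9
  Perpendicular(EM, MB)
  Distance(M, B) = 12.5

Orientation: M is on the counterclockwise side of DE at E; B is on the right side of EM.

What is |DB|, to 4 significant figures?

35.11

D is at the origin; DE runs at 28.6° with length 23.1, so E = 23.1·(cos 28.6°, sin 28.6°) = (20.28, 11.06). ∠DEM = 61.1°, so EM runs at 28.6° + (180° − 61.1°) = 147.5° from the x-axis; with |EM| = 23.9, M = E + 23.9·(cos 147.5°, sin 147.5°) = (0.1244, 23.90). The perpendicularity gives MB at right angles to EM; with |MB| = 12.5 on the right of EM, B = M + 12.5·(0.5373, 0.8434) = (6.841, 34.44). Then |DB| = |B − D| = 35.11.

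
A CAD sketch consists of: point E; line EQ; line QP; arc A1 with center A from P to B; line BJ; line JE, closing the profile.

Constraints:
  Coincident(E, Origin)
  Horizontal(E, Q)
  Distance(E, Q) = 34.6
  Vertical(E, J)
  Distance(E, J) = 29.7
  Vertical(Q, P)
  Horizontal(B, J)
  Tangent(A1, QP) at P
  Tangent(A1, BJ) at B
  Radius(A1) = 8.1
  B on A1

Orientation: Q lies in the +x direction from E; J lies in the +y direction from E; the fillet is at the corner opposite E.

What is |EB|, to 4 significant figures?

39.80

The virtual corner opposite E is at (34.60, 29.70). Since A1 is tangent to QP there, AP ⟂ QP and A1 meets BJ tangentially, so AB is at right angles to BJ, with radius 8.1, so the center A sits 8.1 in from both sides at A = (26.50, 21.60). That places the tangent points at P = (34.60, 21.60) on QP and B = (26.50, 29.70) on BJ. Then |EB| = |B − E| = 39.80.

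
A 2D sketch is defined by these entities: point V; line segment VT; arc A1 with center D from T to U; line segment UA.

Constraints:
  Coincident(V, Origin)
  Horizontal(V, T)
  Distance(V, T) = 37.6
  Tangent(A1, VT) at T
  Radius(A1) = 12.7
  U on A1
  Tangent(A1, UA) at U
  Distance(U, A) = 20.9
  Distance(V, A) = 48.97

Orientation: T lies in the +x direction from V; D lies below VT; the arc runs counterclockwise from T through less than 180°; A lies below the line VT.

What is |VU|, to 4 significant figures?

30.68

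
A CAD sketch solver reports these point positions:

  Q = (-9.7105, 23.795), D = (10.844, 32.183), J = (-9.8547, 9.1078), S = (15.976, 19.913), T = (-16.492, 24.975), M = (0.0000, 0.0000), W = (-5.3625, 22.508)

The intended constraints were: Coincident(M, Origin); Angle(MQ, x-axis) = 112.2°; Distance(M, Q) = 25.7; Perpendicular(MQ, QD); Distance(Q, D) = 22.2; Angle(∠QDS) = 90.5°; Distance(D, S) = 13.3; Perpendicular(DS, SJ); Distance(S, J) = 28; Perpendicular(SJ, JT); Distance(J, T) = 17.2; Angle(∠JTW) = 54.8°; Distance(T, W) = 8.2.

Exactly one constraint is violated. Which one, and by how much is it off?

Distance(T, W) = 8.2 — off by 3.20.

M = (0.00, 0.00) ✓; MQ at 112.2° ✓; |MQ| = 25.70 ✓; ∠(MQ, QD) = 90.00° ✓; |QD| = 22.20 ✓; ∠QDS = 90.50° ✓; |DS| = 13.30 ✓; ∠(DS, SJ) = 90.00° ✓; |SJ| = 28.00 ✓; ∠(SJ, JT) = 90.00° ✓; |JT| = 17.20 ✓; ∠JTW = 54.80° ✓; |TW| = 11.40 ✗.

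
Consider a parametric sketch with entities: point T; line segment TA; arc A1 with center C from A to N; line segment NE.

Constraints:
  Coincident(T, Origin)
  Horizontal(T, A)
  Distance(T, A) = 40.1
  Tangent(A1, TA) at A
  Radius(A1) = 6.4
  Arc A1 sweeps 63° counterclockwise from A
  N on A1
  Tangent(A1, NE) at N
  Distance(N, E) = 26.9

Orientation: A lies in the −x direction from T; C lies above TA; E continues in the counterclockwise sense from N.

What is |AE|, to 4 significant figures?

32.79

On A1, A sits at bearing -90° from C; a 63° counterclockwise sweep puts N at bearing -27°, so N = C + 6.4·(cos -27°, sin -27°) = (-34.40, 3.494). The tangent condition forces CN to be normal to NE, so NE runs along (−sin -27°, cos -27°); with |NE| = 26.9, E = (-22.19, 27.46). Then |AE| = |E − A| = 32.79.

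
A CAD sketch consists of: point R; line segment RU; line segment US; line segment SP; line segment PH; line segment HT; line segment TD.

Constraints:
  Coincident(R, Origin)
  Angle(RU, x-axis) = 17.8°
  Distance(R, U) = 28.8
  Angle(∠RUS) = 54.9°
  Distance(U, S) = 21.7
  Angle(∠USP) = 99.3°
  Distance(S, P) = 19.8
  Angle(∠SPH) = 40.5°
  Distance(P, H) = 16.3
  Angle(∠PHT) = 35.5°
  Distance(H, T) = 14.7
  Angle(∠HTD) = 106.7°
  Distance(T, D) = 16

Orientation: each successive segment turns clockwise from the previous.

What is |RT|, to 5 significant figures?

17.001

∠SPH = 40.5° gives PH at 32.500° from the x-axis; with |PH| = 16.3, H = (15.108, -0.40067). ∠PHT = 35.5° gives HT at -112.00° from the x-axis; with |HT| = 14.7, T = (9.6015, -14.030). Then |RT| = |T − R| = 17.001.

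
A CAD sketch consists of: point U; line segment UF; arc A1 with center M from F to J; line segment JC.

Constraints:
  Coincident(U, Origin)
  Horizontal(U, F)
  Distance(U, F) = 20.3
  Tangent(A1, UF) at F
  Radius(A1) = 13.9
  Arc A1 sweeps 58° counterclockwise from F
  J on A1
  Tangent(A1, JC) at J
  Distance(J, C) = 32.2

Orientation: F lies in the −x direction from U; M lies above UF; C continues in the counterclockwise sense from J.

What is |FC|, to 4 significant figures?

44.47

On A1, F sits at bearing -90° from M; a 58° counterclockwise sweep puts J at bearing -32°, so J = M + 13.9·(cos -32°, sin -32°) = (-8.512, 6.534). The tangent condition forces MJ to be normal to JC, so JC runs along (−sin -32°, cos -32°); with |JC| = 32.2, C = (8.551, 33.84). Then |FC| = |C − F| = 44.47.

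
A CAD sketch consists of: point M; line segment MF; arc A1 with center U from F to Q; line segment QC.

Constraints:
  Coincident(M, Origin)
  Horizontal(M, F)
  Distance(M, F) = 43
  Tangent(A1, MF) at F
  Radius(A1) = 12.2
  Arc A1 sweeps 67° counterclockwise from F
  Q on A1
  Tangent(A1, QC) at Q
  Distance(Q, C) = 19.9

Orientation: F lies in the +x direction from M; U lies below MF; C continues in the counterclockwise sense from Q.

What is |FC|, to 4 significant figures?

32.01

M is at the origin; M and F share the same y with |MF| = 43.0 and F on the +x side, so F = (43.00, 0.000). Tangency of A1 to MF means the radius UF is perpendicular to MF, so U = F + (0, -12.2) = (43.00, -12.20). On A1, F sits at bearing 90° from U; a 67° counterclockwise sweep puts Q at bearing 157°, so Q = U + 12.2·(cos 157°, sin 157°) = (31.77, -7.433). Tangency of A1 to QC means the radius UQ is perpendicular to QC, so QC runs along (−sin 157°, cos 157°); with |QC| = 19.9, C = (23.99, -25.75). Then |FC| = |C − F| = 32.01.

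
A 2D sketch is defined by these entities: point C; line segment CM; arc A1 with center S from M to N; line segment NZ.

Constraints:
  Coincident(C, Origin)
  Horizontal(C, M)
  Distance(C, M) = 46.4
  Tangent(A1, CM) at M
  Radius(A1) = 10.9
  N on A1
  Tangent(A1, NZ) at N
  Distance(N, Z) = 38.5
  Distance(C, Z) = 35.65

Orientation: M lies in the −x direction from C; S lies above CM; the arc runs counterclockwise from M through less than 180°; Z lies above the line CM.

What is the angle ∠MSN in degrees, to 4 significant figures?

49.58°

Checks: |SN| = 10.90 ✓; ∠(SN, NZ) = 90.00° ✓; |NZ| = 38.50 ✓; |CZ| = 35.65 ✓.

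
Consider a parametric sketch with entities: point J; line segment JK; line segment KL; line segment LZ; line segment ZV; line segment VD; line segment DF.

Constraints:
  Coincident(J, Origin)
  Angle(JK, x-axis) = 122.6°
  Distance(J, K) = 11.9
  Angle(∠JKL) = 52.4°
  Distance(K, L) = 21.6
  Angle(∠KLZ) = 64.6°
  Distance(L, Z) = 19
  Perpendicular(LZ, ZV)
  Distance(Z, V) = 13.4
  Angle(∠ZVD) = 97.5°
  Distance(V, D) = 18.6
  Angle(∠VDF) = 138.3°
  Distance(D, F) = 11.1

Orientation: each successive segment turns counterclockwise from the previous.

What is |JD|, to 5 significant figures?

15.714

J is at the origin; JK runs at 122.6° with length 11.9, so K = (-6.4114, 10.025). ∠JKL = 52.4° gives KL at -109.80° from the x-axis; with |KL| = 21.6, L = (-13.728, -10.298). ∠KLZ = 64.6° gives LZ at 5.6000° from the x-axis; with |LZ| = 19.0, Z = (5.1812, -8.4438). LZ ⟂ ZV, so ZV runs at 95.600°; with |ZV| = 13.4, V = (3.8736, 4.8923). ∠ZVD = 97.5° gives VD at 178.10° from the x-axis; with |VD| = 18.6, D = (-14.716, 5.5090). Then |JD| = |D − J| = 15.714.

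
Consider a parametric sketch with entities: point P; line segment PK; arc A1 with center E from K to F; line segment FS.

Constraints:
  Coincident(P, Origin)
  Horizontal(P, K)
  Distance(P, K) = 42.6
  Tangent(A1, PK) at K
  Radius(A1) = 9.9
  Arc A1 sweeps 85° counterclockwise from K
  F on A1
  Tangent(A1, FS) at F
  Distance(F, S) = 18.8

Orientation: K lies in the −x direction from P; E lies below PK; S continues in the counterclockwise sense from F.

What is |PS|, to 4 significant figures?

60.81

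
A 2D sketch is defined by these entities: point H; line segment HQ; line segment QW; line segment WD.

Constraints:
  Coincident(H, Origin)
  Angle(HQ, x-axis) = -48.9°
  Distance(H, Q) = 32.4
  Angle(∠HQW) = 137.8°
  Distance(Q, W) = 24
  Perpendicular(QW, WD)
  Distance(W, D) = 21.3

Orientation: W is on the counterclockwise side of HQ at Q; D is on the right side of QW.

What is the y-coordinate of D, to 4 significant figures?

-48.37

H is at the origin; HQ runs at -48.9° with length 32.4, so Q = 32.4·(cos -48.9°, sin -48.9°) = (21.30, -24.42). ∠HQW = 137.8°, so QW runs at -48.9° + (180° − 137.8°) = -6.700° from the x-axis; with |QW| = 24.0, W = Q + 24.0·(cos -6.700°, sin -6.700°) = (45.14, -27.22). QW is perpendicular to WD; with |WD| = 21.3 on the right of QW, D = W + 21.3·(-0.1167, -0.9932) = (42.65, -48.37). So D.y = -48.37.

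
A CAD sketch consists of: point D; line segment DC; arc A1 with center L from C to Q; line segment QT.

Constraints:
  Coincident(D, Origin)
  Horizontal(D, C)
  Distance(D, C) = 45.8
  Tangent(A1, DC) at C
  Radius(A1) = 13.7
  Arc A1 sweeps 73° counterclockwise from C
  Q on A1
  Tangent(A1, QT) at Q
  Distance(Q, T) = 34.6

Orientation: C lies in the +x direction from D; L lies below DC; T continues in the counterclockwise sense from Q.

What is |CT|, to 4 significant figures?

48.68

D is at the origin; D and C share the same y with |DC| = 45.8 and C on the +x side, so C = (45.80, 0.000). Since A1 is tangent to DC there, LC ⟂ DC, so L = C + (0, -13.7) = (45.80, -13.70). On A1, C sits at bearing 90° from L; a 73° counterclockwise sweep puts Q at bearing 163°, so Q = L + 13.7·(cos 163°, sin 163°) = (32.70, -9.695). The tangent condition forces LQ to be normal to QT, so QT runs along (−sin 163°, cos 163°); with |QT| = 34.6, T = (22.58, -42.78). Then |CT| = |T − C| = 48.68.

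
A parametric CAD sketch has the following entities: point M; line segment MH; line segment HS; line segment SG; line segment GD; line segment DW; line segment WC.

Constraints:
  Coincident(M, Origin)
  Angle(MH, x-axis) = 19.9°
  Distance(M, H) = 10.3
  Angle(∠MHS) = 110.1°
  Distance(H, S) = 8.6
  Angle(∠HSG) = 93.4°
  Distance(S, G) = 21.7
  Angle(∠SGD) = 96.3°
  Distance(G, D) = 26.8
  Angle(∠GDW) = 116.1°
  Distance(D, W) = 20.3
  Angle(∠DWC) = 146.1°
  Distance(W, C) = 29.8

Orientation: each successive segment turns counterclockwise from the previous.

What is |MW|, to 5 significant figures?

24.865

M is at the origin; MH runs at 19.9° with length 10.3, so H = (9.6850, 3.5059). ∠MHS = 110.1° gives HS at 89.800° from the x-axis; with |HS| = 8.6, S = (9.7150, 12.106). ∠HSG = 93.4° gives SG at 176.40° from the x-axis; with |SG| = 21.7, G = (-11.942, 13.468). ∠SGD = 96.3° gives GD at -99.900° from the x-axis; with |GD| = 26.8, D = (-16.550, -12.933). ∠GDW = 116.1° gives DW at -36.000° from the x-axis; with |DW| = 20.3, W = (-0.12685, -24.865). Then |MW| = |W − M| = 24.865.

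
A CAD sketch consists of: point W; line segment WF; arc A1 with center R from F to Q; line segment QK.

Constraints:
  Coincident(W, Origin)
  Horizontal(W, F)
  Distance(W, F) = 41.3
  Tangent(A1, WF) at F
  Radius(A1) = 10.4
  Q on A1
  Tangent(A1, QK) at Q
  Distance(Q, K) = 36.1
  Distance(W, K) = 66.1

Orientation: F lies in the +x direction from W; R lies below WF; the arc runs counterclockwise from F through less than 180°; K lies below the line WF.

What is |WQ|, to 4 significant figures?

34.85

W is at the origin; WF is horizontal with |WF| = 41.3 and F on the +x side, so F = (41.30, 0.000). Tangency of A1 to WF means the radius RF is perpendicular to WF, so R = F + (0, -10.4) = (41.30, -10.40). Since RQ ⟂ QK (tangency), |RK| = √(10.4² + 36.1²) = 37.57 regardless of where Q sits on A1. So K lies on both circle(W, 66.1) and circle(R, 37.57); the below-WF intersection is K = (45.76, -47.70). Q is the foot of the tangent from K: Q = (31.72, -14.44).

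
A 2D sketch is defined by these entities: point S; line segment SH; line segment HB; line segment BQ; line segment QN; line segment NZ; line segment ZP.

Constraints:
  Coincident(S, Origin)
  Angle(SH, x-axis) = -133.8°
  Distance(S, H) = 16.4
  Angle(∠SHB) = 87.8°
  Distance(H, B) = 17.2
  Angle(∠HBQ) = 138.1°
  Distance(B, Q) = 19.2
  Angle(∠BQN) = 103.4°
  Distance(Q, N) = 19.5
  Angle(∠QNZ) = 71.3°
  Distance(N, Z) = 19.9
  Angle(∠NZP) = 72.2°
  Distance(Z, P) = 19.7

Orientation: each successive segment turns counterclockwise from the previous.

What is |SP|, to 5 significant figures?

27.528

∠QNZ = 71.3° gives NZ at -174.40° from the x-axis; with |NZ| = 19.9, Z = (5.3254, -6.1052). ∠NZP = 72.2° gives ZP at -66.600° from the x-axis; with |ZP| = 19.7, P = (13.149, -24.185). Then |SP| = |P − S| = 27.528.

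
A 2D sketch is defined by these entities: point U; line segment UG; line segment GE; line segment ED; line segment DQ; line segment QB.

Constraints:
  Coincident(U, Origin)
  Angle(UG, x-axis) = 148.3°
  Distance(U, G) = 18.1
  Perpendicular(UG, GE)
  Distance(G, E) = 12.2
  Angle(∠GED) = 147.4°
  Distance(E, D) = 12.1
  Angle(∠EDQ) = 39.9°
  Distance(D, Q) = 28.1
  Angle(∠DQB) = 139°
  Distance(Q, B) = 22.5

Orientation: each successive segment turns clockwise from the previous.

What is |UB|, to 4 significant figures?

31.71

∠EDQ = 39.9° gives DQ at -114.4° from the x-axis; with |DQ| = 28.1, Q = (-9.694, -0.4520). ∠DQB = 139.0° gives QB at -155.4° from the x-axis; with |QB| = 22.5, B = (-30.15, -9.818). Then |UB| = |B − U| = 31.71.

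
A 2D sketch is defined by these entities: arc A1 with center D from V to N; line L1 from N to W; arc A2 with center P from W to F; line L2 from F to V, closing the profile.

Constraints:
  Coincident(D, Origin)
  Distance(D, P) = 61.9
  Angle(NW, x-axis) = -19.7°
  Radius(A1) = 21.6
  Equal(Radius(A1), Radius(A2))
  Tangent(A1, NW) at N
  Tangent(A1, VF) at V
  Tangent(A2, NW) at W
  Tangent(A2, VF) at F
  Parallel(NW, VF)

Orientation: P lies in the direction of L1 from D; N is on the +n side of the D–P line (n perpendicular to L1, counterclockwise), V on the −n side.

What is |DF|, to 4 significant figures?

65.56

Tangency of A1 to both parallel lines with radius 21.6 puts N and V at D ± 21.6·n: N = (7.281, 20.34), V = (-7.281, -20.34). Equal radii place W and F the same way about P: W = P + 21.6·n = (65.56, -0.5304), F = P − 21.6·n = (51.00, -41.20). Then |DF| = |F − D| = 65.56.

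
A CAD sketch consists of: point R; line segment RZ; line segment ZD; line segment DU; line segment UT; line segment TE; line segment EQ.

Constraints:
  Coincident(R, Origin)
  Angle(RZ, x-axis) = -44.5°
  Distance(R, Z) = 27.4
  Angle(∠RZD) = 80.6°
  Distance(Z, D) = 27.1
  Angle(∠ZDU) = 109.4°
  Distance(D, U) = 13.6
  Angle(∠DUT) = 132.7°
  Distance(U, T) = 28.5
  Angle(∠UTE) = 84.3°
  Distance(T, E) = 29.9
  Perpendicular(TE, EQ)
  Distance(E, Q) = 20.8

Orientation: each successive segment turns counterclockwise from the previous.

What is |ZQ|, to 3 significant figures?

6.41

∠UTE = 84.3° gives TE at -91.5° from the x-axis; with |TE| = 29.9, E = (-1.83, -12.3). TE is perpendicular to EQ, so EQ runs at -1.50°; with |EQ| = 20.8, Q = (19.0, -12.8). Then |ZQ| = |Q − Z| = 6.41.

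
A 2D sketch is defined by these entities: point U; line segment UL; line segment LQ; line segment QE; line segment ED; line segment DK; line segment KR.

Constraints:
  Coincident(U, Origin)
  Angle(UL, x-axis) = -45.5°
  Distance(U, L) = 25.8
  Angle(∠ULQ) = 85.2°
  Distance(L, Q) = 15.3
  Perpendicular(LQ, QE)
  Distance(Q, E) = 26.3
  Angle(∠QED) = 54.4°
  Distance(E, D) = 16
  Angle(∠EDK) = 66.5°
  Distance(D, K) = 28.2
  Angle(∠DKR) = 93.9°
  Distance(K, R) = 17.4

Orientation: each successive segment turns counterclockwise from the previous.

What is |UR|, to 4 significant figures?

35.40

U is at the origin; UL runs at -45.5° with length 25.8, so L = (18.08, -18.40). ∠ULQ = 85.2° gives LQ at 49.30° from the x-axis; with |LQ| = 15.3, Q = (28.06, -6.802). LQ ⟂ QE, so QE runs at 139.3°; with |QE| = 26.3, E = (8.122, 10.35). ∠QED = 54.4° gives ED at -95.10° from the x-axis; with |ED| = 16.0, D = (6.699, -5.589). ∠EDK = 66.5° gives DK at 18.40° from the x-axis; with |DK| = 28.2, K = (33.46, 3.312). ∠DKR = 93.9° gives KR at 104.5° from the x-axis; with |KR| = 17.4, R = (29.10, 20.16). Then |UR| = |R − U| = 35.40.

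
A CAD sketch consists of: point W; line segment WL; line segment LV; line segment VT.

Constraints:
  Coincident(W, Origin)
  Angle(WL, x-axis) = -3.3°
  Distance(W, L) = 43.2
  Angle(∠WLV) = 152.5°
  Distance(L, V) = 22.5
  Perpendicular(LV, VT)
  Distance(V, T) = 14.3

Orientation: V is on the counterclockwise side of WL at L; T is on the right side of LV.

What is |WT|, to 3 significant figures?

69.8

W is at the origin; WL runs at -3.3° with length 43.2, so L = 43.2·(cos -3.3°, sin -3.3°) = (43.1, -2.49). ∠WLV = 152.5°, so LV runs at -3.3° + (180° − 152.5°) = 24.2° from the x-axis; with |LV| = 22.5, V = L + 22.5·(cos 24.2°, sin 24.2°) = (63.7, 6.74). LV is perpendicular to VT; with |VT| = 14.3 on the right of LV, T = V + 14.3·(0.410, -0.912) = (69.5, -6.31). Then |WT| = |T − W| = 69.8.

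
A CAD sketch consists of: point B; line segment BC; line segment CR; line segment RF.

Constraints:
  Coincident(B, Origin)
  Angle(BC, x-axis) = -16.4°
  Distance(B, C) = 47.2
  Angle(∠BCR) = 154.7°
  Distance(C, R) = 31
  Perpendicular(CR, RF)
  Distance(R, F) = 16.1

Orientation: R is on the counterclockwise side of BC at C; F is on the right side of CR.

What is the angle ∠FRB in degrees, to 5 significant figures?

105.31°

B is at the origin; BC runs at -16.4° with length 47.2, so C = 47.2·(cos -16.4°, sin -16.4°) = (45.280, -13.327). ∠BCR = 154.7°, so CR runs at -16.4° + (180° − 154.7°) = 8.9000° from the x-axis; with |CR| = 31.0, R = C + 31.0·(cos 8.9000°, sin 8.9000°) = (75.906, -8.5305). The perpendicularity gives RF at right angles to CR; with |RF| = 16.1 on the right of CR, F = R + 16.1·(0.15471, -0.98796) = (78.397, -24.437). Then cos ∠FRB = RF·RB / (|RF||RB|), giving 105.31°.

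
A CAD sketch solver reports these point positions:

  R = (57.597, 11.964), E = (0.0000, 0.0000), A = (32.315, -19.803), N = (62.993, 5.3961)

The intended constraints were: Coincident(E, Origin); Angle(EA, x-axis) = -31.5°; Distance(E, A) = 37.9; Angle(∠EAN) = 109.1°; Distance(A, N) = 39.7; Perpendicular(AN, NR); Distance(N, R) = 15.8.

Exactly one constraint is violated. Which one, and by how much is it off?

Distance(N, R) = 15.8 — off by 7.30.

E = (0.00, 0.00) ✓; EA at -31.50° ✓; |EA| = 37.90 ✓; ∠EAN = 109.1° ✓; |AN| = 39.70 ✓; ∠(AN, NR) = 90.01° ✓; |NR| = 8.500 ✗.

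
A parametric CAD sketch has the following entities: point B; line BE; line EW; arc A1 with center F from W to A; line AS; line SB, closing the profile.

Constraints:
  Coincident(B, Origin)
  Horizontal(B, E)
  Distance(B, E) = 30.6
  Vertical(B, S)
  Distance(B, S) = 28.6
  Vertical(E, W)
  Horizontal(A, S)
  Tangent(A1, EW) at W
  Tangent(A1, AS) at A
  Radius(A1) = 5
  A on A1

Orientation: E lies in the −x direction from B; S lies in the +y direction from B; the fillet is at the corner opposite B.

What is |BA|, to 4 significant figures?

38.38

B is at the origin; B and E share the same y with |BE| = 30.6 and E on the −x side, so E = (-30.60, 0.000). BS is vertical with |BS| = 28.6 and S on the +y side, so S = (0.000, 28.60). The virtual corner opposite B is at (-30.60, 28.60). Since A1 is tangent to EW there, FW ⟂ EW and the tangent condition forces FA to be normal to AS, with radius 5.0, so the center F sits 5.0 in from both sides at F = (-25.60, 23.60). That places the tangent points at W = (-30.60, 23.60) on EW and A = (-25.60, 28.60) on AS. Then |BA| = |A − B| = 38.38.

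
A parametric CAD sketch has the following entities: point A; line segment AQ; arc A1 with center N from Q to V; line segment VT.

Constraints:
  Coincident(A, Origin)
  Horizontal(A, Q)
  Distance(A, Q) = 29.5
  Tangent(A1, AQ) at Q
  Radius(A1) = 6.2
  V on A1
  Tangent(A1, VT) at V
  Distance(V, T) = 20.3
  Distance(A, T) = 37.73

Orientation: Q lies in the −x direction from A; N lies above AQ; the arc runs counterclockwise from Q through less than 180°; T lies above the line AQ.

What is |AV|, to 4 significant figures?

24.40

A is at the origin; A and Q share the same y with |AQ| = 29.5 and Q on the −x side, so Q = (-29.50, 0.000). Since A1 is tangent to AQ there, NQ ⟂ AQ, so N = Q + (0, 6.2) = (-29.50, 6.200). Since NV ⟂ VT (tangency), |NT| = √(6.2² + 20.3²) = 21.23 regardless of where V sits on A1. So T lies on both circle(A, 37.73) and circle(N, 21.23); the above-AQ intersection is T = (-26.18, 27.17). V is the foot of the tangent from T: V = (-23.36, 7.062).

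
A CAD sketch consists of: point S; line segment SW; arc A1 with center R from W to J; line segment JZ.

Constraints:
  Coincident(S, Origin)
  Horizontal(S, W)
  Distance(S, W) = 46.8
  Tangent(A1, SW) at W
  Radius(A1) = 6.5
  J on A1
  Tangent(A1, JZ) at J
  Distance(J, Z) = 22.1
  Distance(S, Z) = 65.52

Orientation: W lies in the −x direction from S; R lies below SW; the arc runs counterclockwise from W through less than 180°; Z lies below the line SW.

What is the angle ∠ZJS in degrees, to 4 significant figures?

114.9°

S is at the origin; S and W share the same y with |SW| = 46.8 and W on the −x side, so W = (-46.80, 0.000). A1 meets SW tangentially, so RW is at right angles to SW, so R = W + (0, -6.5) = (-46.80, -6.500). Since RJ ⟂ JZ (tangency), |RZ| = √(6.5² + 22.1²) = 23.04 regardless of where J sits on A1. So Z lies on both circle(S, 65.52) and circle(R, 23.04); the below-SW intersection is Z = (-60.58, -24.96). J is the foot of the tangent from Z: J = (-52.89, -4.240).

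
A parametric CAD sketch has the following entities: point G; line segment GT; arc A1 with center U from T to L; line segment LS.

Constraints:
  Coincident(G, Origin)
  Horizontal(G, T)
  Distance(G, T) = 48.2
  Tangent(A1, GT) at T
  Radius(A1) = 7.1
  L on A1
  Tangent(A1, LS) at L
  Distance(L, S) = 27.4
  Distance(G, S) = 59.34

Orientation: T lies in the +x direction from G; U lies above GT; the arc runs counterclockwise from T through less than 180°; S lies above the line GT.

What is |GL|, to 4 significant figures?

55.77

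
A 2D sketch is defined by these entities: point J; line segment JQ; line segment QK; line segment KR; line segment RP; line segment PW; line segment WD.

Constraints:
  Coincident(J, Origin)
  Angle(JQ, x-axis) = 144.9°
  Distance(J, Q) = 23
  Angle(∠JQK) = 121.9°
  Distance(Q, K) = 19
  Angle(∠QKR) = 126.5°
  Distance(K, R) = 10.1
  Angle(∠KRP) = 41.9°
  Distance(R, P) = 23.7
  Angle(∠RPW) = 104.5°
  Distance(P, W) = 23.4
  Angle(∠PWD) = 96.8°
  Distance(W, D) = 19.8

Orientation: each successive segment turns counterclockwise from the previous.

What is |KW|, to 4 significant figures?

27.18

J is at the origin; JQ runs at 144.9° with length 23.0, so Q = (-18.82, 13.23). ∠JQK = 121.9° gives QK at -157.0° from the x-axis; with |QK| = 19.0, K = (-36.31, 5.801). ∠QKR = 126.5° gives KR at -103.5° from the x-axis; with |KR| = 10.1, R = (-38.66, -4.020). ∠KRP = 41.9° gives RP at 34.60° from the x-axis; with |RP| = 23.7, P = (-19.16, 9.438). ∠RPW = 104.5° gives PW at 110.1° from the x-axis; with |PW| = 23.4, W = (-27.20, 31.41). Then |KW| = |W − K| = 27.18.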